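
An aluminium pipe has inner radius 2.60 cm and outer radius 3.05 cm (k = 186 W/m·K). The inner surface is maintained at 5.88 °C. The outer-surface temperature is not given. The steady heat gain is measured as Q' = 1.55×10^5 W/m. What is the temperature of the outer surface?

T_out = 27.1 °C

Sum the resistances:
  R'_aluminium = ln(0.0305/0.0260)/(2πk) = 0.1596/(2π·186) = 1.366×10^-4 m·K/W
ΣR = 1.366×10^-4 m·K/W
ΔT = Q'·ΣR = 1.55×10^5 × 1.366×10^-4 = 21.17 K
Heat flows inward, so T_out = T_in + ΔT = 5.88 + 21.17 = 27.1 °C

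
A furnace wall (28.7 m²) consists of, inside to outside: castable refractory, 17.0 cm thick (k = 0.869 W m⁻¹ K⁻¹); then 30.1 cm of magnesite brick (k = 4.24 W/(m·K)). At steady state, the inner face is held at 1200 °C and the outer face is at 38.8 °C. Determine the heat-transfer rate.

Resistance network (inner→outer):
  R_castable refractory = L/(kA) = 0.170/(0.869·28.7) = 0.006816 K/W
  R_magnesite brick = L/(kA) = 0.301/(4.24·28.7) = 0.002474 K/W
ΣR = 0.006816 + 0.002474 = 0.009290 K/W
Q = ΔT/ΣR = (1200 °C − 38.8 °C)/0.009290 = 1.25×10^5 W

Q = 1.25×10^5 W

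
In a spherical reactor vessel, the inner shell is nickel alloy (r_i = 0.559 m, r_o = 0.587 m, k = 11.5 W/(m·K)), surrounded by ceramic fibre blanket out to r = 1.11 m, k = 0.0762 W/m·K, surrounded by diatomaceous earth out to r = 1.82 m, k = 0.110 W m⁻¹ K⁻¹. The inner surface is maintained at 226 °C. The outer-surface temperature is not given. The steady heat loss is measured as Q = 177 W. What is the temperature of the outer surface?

Series resistances:
  R_nickel alloy = (1/0.559 − 1/0.587)/(4πk) = 0.08533/(4π·11.5) = 5.905×10^-4 K/W
  R_ceramic fibre blanket = (1/0.587 − 1/1.11)/(4πk) = 0.8027/(4π·0.0762) = 0.8383 K/W
  R_diatomaceous earth = (1/1.11 − 1/1.82)/(4πk) = 0.3515/(4π·0.110) = 0.2543 K/W
ΣR = 1.093 K/W
ΔT = Q·ΣR = 177 × 1.093 = 193.5 K
Heat flows outward, so T_out = T_in − ΔT = 226 − 193.5 = 32.5 °C

T_out = 32.5 °C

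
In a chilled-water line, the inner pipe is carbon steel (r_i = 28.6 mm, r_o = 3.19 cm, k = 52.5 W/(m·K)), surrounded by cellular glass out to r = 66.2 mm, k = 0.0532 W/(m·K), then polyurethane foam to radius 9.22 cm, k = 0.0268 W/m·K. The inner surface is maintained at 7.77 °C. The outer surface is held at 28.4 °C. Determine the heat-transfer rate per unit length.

Q' = 4.97 W/m

Series thermal resistances, inner to outer:
  R'_carbon steel = ln(0.0319/0.0286)/(2πk) = 0.1092/(2π·52.5) = 3.310×10^-4 m·K/W
  R'_cellular glass = ln(0.0662/0.0319)/(2πk) = 0.7301/(2π·0.0532) = 2.184 m·K/W
  R'_polyurethane foam = ln(0.0922/0.0662)/(2πk) = 0.3313/(2π·0.0268) = 1.967 m·K/W
ΣR = 3.310×10^-4 + 2.184 + 1.967 = 4.151 m·K/W
Q' = ΔT/ΣR = (7.77 °C − 28.4 °C)/4.151 = -4.97 W/m
(Negative Q' ⇒ heat flows inward; heat gain = 4.97 W/m.)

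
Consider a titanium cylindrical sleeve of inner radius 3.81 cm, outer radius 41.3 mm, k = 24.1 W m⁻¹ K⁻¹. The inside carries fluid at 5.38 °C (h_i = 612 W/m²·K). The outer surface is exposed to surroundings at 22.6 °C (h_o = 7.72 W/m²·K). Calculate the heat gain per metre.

Q' = 34.0 W/m

Series thermal resistances, inner to outer:
  R'_conv,in = 1/(2πr h) = 1/(2π·0.0381·612) = 0.006826 m·K/W
  R'_titanium = ln(0.0413/0.0381)/(2πk) = 0.08065/(2π·24.1) = 5.326×10^-4 m·K/W
  R'_conv,out = 1/(2πr h) = 1/(2π·0.0413·7.72) = 0.4992 m·K/W
ΣR = 0.006826 + 5.326×10^-4 + 0.4992 = 0.5066 m·K/W
Q' = ΔT/ΣR = (5.38 °C − 22.6 °C)/0.5066 = -34.0 W/m
(Negative Q' ⇒ heat flows inward; heat gain = 34.0 W/m.)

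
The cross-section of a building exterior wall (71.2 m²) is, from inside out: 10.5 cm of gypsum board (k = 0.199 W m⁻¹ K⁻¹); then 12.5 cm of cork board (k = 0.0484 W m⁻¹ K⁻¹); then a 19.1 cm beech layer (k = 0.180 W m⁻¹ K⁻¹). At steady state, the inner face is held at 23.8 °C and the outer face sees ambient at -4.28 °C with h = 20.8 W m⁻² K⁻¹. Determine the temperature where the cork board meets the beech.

Resistance network (inner→outer):
  R_gypsum board = L/(kA) = 0.105/(0.199·71.2) = 0.007411 K/W
  R_cork board = L/(kA) = 0.125/(0.0484·71.2) = 0.03627 K/W
  R_beech = L/(kA) = 0.191/(0.180·71.2) = 0.01490 K/W
  R_conv,out = 1/(hA) = 1/(20.8·71.2) = 6.752×10^-4 K/W
ΣR = 0.007411 + 0.03627 + 0.01490 + 6.752×10^-4 = 0.05926 K/W
Q = ΔT/ΣR = (23.8 °C − -4.28 °C)/0.05926 = 473.8 W
From the inner boundary to the cork board/beech interface, ΣR_partial = 0.04368 K/W.
T_interface = T_in − Q·ΣR_partial = 23.8 °C − (473.8)(0.04368) = 3.10 °C

T = 3.10 °C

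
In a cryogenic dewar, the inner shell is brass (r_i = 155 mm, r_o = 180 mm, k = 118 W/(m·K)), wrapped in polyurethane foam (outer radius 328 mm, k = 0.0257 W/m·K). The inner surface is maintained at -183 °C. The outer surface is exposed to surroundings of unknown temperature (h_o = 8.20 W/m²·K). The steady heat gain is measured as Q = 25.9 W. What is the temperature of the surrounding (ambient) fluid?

Series resistances:
  R_brass = (1/0.155 − 1/0.180)/(4πk) = 0.8961/(4π·118) = 6.043×10^-4 K/W
  R_polyurethane foam = (1/0.180 − 1/0.328)/(4πk) = 2.507/(4π·0.0257) = 7.762 K/W
  R_conv,out = 1/(4πr²h) = 1/(4π·0.328²·8.20) = 0.09020 K/W
ΣR = 7.853 K/W
ΔT = Q·ΣR = 25.9 × 7.853 = 203.4 K
Heat flows inward, so T_out = T_in + ΔT = -183 + 203.4 = 20.4 °C

T_out = 20.4 °C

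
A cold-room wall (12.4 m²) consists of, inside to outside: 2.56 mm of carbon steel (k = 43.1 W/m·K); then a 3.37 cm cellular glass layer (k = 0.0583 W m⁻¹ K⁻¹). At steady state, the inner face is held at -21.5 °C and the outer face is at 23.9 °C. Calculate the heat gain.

Treat each layer as a resistance in series:
  R_carbon steel = L/(kA) = 0.00256/(43.1·12.4) = 4.790×10^-6 K/W
  R_cellular glass = L/(kA) = 0.0337/(0.0583·12.4) = 0.04662 K/W
ΣR = 4.790×10^-6 + 0.04662 = 0.04662 K/W
Q = ΔT/ΣR = (-21.5 °C − 23.9 °C)/0.04662 = -974 W
(Negative Q ⇒ heat flows inward; heat gain = 974 W.)

Q = 974 W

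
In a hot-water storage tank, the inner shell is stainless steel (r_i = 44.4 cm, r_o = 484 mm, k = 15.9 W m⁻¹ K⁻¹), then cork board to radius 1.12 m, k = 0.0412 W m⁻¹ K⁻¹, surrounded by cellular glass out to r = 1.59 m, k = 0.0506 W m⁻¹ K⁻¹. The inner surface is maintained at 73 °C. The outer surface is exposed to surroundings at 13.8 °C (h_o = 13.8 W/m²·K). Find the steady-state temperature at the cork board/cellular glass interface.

Series thermal resistances, inner to outer:
  R_stainless steel = (1/0.444 − 1/0.484)/(4πk) = 0.1861/(4π·15.9) = 9.316×10^-4 K/W
  R_cork board = (1/0.484 − 1/1.12)/(4πk) = 1.173/(4π·0.0412) = 2.266 K/W
  R_cellular glass = (1/1.12 − 1/1.59)/(4πk) = 0.2639/(4π·0.0506) = 0.4151 K/W
  R_conv,out = 1/(4πr²h) = 1/(4π·1.59²·13.8) = 0.002281 K/W
ΣR = 9.316×10^-4 + 2.266 + 0.4151 + 0.002281 = 2.684 K/W
Q = ΔT/ΣR = (73 °C − 13.8 °C)/2.684 = 22.06 W
From the inner boundary to the cork board/cellular glass interface, ΣR_partial = 2.267 K/W.
T_interface = T_in − Q·ΣR_partial = 73 °C − (22.06)(2.267) = 23.0 °C

T = 23.0 °C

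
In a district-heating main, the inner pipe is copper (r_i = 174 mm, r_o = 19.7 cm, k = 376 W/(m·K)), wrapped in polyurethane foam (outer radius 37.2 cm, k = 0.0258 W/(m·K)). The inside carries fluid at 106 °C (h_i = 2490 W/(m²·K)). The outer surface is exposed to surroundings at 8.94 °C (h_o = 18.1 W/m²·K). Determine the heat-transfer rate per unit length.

Q' = 24.6 W/m

Series thermal resistances, inner to outer:
  R'_conv,in = 1/(2πr h) = 1/(2π·0.174·2490) = 3.673×10^-4 m·K/W
  R'_copper = ln(0.197/0.174)/(2πk) = 0.1241/(2π·376) = 5.255×10^-5 m·K/W
  R'_polyurethane foam = ln(0.372/0.197)/(2πk) = 0.6357/(2π·0.0258) = 3.921 m·K/W
  R'_conv,out = 1/(2πr h) = 1/(2π·0.372·18.1) = 0.02364 m·K/W
ΣR = 3.673×10^-4 + 5.255×10^-5 + 3.921 + 0.02364 = 3.945 m·K/W
Q' = ΔT/ΣR = (106 °C − 8.94 °C)/3.945 = 24.6 W/m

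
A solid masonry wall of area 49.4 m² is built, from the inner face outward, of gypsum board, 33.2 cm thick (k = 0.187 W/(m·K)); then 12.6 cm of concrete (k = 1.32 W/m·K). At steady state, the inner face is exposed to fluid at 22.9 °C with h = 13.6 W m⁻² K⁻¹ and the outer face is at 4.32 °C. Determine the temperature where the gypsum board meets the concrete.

Resistance network (inner→outer):
  R_conv,in = 1/(hA) = 1/(13.6·49.4) = 0.001488 K/W
  R_gypsum board = L/(kA) = 0.332/(0.187·49.4) = 0.03594 K/W
  R_concrete = L/(kA) = 0.126/(1.32·49.4) = 0.001932 K/W
ΣR = 0.001488 + 0.03594 + 0.001932 = 0.03936 K/W
Q = ΔT/ΣR = (22.9 °C − 4.32 °C)/0.03936 = 472.1 W
From the inner boundary to the gypsum board/concrete interface, ΣR_partial = 0.03743 K/W.
T_interface = T_in − Q·ΣR_partial = 22.9 °C − (472.1)(0.03743) = 5.23 °C

T = 5.23 °C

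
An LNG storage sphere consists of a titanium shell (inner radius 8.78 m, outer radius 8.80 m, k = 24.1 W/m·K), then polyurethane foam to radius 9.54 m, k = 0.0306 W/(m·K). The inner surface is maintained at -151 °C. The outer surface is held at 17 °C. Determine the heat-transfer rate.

Treat each layer as a resistance in series:
  R_titanium = (1/8.78 − 1/8.80)/(4πk) = 2.589×10^-4/(4π·24.1) = 8.547×10^-7 K/W
  R_polyurethane foam = (1/8.80 − 1/9.54)/(4πk) = 0.008815/(4π·0.0306) = 0.02292 K/W
ΣR = 8.547×10^-7 + 0.02292 = 0.02292 K/W
Q = ΔT/ΣR = (-151 °C − 17 °C)/0.02292 = -7330 W
(Negative Q ⇒ heat flows inward; heat gain = 7330 W.)

Q = 7.33 kW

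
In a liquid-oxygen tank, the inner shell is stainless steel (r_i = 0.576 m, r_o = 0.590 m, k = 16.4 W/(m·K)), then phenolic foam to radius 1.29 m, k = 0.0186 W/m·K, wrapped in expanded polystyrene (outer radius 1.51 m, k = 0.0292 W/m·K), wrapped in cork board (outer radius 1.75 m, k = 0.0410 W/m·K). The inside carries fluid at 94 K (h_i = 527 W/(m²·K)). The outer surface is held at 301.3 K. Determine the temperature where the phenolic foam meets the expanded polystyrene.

Resistance network (inner→outer):
  R_conv,in = 1/(4πr²h) = 1/(4π·0.576²·527) = 4.551×10^-4 K/W
  R_stainless steel = (1/0.576 − 1/0.590)/(4πk) = 0.04120/(4π·16.4) = 1.999×10^-4 K/W
  R_phenolic foam = (1/0.590 − 1/1.29)/(4πk) = 0.9197/(4π·0.0186) = 3.935 K/W
  R_expanded polystyrene = (1/1.29 − 1/1.51)/(4πk) = 0.1129/(4π·0.0292) = 0.3078 K/W
  R_cork board = (1/1.51 − 1/1.75)/(4πk) = 0.09082/(4π·0.0410) = 0.1763 K/W
ΣR = 4.551×10^-4 + 1.999×10^-4 + 3.935 + 0.3078 + 0.1763 = 4.420 K/W
Q = ΔT/ΣR = (94 K − 301.3 K)/4.420 = -46.90 W
From the inner boundary to the phenolic foam/expanded polystyrene interface, ΣR_partial = 3.936 K/W.
T_interface = T_in − Q·ΣR_partial = 94 K − (-46.90)(3.936) = 278.6 K

T = 278.6 K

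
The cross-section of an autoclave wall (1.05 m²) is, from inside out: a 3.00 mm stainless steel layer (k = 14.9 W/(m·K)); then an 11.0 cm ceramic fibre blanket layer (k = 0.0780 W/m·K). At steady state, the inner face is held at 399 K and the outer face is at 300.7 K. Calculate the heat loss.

Series thermal resistances, inner to outer:
  R_stainless steel = L/(kA) = 0.00300/(14.9·1.05) = 1.918×10^-4 K/W
  R_ceramic fibre blanket = L/(kA) = 0.110/(0.0780·1.05) = 1.343 K/W
ΣR = 1.918×10^-4 + 1.343 = 1.343 K/W
Q = ΔT/ΣR = (399 K − 300.7 K)/1.343 = 73.2 W

Q = 73.2 W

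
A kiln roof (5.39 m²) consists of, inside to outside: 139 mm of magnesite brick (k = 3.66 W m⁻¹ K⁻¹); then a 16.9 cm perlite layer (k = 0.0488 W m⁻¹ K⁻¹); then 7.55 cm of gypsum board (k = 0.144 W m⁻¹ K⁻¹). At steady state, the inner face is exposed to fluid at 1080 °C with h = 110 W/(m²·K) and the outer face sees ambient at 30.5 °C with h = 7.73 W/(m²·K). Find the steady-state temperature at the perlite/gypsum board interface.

Treat each layer as a resistance in series:
  R_conv,in = 1/(hA) = 1/(110·5.39) = 0.001687 K/W
  R_magnesite brick = L/(kA) = 0.139/(3.66·5.39) = 0.007046 K/W
  R_perlite = L/(kA) = 0.169/(0.0488·5.39) = 0.6425 K/W
  R_gypsum board = L/(kA) = 0.0755/(0.144·5.39) = 0.09727 K/W
  R_conv,out = 1/(hA) = 1/(7.73·5.39) = 0.02400 K/W
ΣR = 0.001687 + 0.007046 + 0.6425 + 0.09727 + 0.02400 = 0.7725 K/W
Q = ΔT/ΣR = (1080 °C − 30.5 °C)/0.7725 = 1359 W
From the inner boundary to the perlite/gypsum board interface, ΣR_partial = 0.6512 K/W.
T_interface = T_in − Q·ΣR_partial = 1080 °C − (1359)(0.6512) = 195 °C

T = 195 °C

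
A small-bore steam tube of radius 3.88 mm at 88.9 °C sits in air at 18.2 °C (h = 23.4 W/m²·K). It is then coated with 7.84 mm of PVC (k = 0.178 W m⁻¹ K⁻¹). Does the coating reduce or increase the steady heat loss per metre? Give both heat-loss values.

Critical radius for a cylinder: r_cr = k/h = 0.00761 m = 0.761 cm.
Outer radius after coating: r₂ = 0.00388 + 0.00784 = 0.01172 m.
r₁ < r_cr < r₂: heat loss rises to a maximum at r_cr then falls. Whether the coating helps depends on whether Q(r₂) has dropped back below Q(r₁).
Bare: R = 1/(2πr₁h) = 1.753 m·K/W; Q = 70.7/1.753 = 40.3 W/m.
Coated: R = R_cond + R_conv = 1.569 m·K/W; Q = 70.7/1.569 = 45.1 W/m.

increases: 40.3 → 45.1 W/m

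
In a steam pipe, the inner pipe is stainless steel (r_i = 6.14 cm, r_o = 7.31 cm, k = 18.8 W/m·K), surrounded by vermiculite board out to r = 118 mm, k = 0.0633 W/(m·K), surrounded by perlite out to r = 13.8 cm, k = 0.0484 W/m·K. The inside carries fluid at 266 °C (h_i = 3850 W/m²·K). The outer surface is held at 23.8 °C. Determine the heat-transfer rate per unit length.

Q' = 141 W/m

Series thermal resistances, inner to outer:
  R'_conv,in = 1/(2πr h) = 1/(2π·0.0614·3850) = 6.733×10^-4 m·K/W
  R'_stainless steel = ln(0.0731/0.0614)/(2πk) = 0.1744/(2π·18.8) = 0.001477 m·K/W
  R'_vermiculite board = ln(0.118/0.0731)/(2πk) = 0.4789/(2π·0.0633) = 1.204 m·K/W
  R'_perlite = ln(0.138/0.118)/(2πk) = 0.1566/(2π·0.0484) = 0.5148 m·K/W
ΣR = 6.733×10^-4 + 0.001477 + 1.204 + 0.5148 = 1.721 m·K/W
Q' = ΔT/ΣR = (266 °C − 23.8 °C)/1.721 = 141 W/m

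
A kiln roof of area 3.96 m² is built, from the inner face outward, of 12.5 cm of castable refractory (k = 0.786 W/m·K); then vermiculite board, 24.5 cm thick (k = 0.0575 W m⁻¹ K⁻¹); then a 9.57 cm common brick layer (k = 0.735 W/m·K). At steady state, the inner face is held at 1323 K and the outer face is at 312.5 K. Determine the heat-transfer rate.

Series thermal resistances, inner to outer:
  R_castable refractory = L/(kA) = 0.125/(0.786·3.96) = 0.04016 K/W
  R_vermiculite board = L/(kA) = 0.245/(0.0575·3.96) = 1.076 K/W
  R_common brick = L/(kA) = 0.0957/(0.735·3.96) = 0.03288 K/W
ΣR = 0.04016 + 1.076 + 0.03288 = 1.149 K/W
Q = ΔT/ΣR = (1323 K − 312.5 K)/1.149 = 879 W

Q = 879 W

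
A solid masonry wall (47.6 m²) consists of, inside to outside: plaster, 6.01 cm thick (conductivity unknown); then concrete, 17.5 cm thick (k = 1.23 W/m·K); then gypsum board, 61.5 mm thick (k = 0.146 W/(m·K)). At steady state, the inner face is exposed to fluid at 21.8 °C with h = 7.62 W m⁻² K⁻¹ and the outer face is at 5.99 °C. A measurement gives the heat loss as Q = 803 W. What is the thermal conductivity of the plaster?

ΣR = ΔT/Q = |21.8 − 5.99|/803 = 0.01969 K/W
Known resistances:
  R_conv,in = 1/(hA) = 1/(7.62·47.6) = 0.002757 K/W
  R_concrete = L/(kA) = 0.175/(1.23·47.6) = 0.002989 K/W
  R_gypsum board = L/(kA) = 0.0615/(0.146·47.6) = 0.008849 K/W
R_plaster = ΣR − ΣR_known = 0.01969 − 0.01459 = 0.005100 K/W
L/(kA) = 0.005100 ⇒ k = 0.0601/(0.005100·47.6) = 0.248 W/m·K

k = 0.248 W/m·K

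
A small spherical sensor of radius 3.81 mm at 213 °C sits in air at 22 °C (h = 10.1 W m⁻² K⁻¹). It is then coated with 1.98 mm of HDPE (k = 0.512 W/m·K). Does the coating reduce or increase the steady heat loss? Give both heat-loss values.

increases: 0.352 → 0.767 W

Critical radius for a sphere: r_cr = 2k/h = 0.101 m = 10.1 cm.
Outer radius after coating: r₂ = 0.00381 + 0.00198 = 0.00579 m.
Since r₁ < r_cr and r₂ ≤ r_cr, the coating moves toward the maximum at r_cr — heat loss rises.
Bare: R = 1/(4πr₁²h) = 542.8 K/W; Q = 191/542.8 = 0.352 W.
Coated: R = R_cond + R_conv = 249.0 K/W; Q = 191/249.0 = 0.767 W.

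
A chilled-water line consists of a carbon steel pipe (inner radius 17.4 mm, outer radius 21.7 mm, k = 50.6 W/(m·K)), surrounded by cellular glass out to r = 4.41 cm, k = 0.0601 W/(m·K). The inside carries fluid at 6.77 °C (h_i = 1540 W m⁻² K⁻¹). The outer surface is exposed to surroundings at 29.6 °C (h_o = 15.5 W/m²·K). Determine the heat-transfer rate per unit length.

Resistance network (inner→outer):
  R'_conv,in = 1/(2πr h) = 1/(2π·0.0174·1540) = 0.005940 m·K/W
  R'_carbon steel = ln(0.0217/0.0174)/(2πk) = 0.2208/(2π·50.6) = 6.946×10^-4 m·K/W
  R'_cellular glass = ln(0.0441/0.0217)/(2πk) = 0.7091/(2π·0.0601) = 1.878 m·K/W
  R'_conv,out = 1/(2πr h) = 1/(2π·0.0441·15.5) = 0.2328 m·K/W
ΣR = 0.005940 + 6.946×10^-4 + 1.878 + 0.2328 = 2.117 m·K/W
Q' = ΔT/ΣR = (6.77 °C − 29.6 °C)/2.117 = -10.8 W/m
(Negative Q' ⇒ heat flows inward; heat gain = 10.8 W/m.)

Q' = 10.8 W/m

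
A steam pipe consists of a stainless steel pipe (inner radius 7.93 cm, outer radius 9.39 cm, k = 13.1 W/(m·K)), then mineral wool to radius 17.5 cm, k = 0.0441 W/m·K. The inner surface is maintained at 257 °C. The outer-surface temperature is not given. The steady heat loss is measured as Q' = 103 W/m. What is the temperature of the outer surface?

Sum the resistances:
  R'_stainless steel = ln(0.0939/0.0793)/(2πk) = 0.1690/(2π·13.1) = 0.002053 m·K/W
  R'_mineral wool = ln(0.175/0.0939)/(2πk) = 0.6226/(2π·0.0441) = 2.247 m·K/W
ΣR = 2.249 m·K/W
ΔT = Q'·ΣR = 103 × 2.249 = 231.6 K
Heat flows outward, so T_out = T_in − ΔT = 257 − 231.6 = 25.4 °C

T_out = 25.4 °C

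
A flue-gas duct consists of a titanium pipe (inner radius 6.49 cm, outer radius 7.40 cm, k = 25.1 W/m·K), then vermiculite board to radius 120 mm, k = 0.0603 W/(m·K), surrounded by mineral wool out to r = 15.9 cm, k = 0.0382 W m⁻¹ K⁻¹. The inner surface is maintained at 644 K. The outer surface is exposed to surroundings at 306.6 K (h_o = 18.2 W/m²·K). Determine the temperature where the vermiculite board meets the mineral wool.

Resistance network (inner→outer):
  R'_titanium = ln(0.0740/0.0649)/(2πk) = 0.1312/(2π·25.1) = 8.320×10^-4 m·K/W
  R'_vermiculite board = ln(0.120/0.0740)/(2πk) = 0.4834/(2π·0.0603) = 1.276 m·K/W
  R'_mineral wool = ln(0.159/0.120)/(2πk) = 0.2814/(2π·0.0382) = 1.172 m·K/W
  R'_conv,out = 1/(2πr h) = 1/(2π·0.159·18.2) = 0.05500 m·K/W
ΣR = 8.320×10^-4 + 1.276 + 1.172 + 0.05500 = 2.504 m·K/W
Q' = ΔT/ΣR = (644 K − 306.6 K)/2.504 = 134.7 W/m
From the inner boundary to the vermiculite board/mineral wool interface, ΣR_partial = 1.277 m·K/W.
T_interface = T_in − Q'·ΣR_partial = 644 K − (134.7)(1.277) = 472 K

T = 472 K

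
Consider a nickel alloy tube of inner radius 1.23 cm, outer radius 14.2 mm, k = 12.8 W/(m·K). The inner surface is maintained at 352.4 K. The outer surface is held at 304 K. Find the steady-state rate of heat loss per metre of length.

Q' = 27.1 kW/m

Q' = 2πk·ΔT/ln(r₂/r₁) = 2π × 12.8 × 48.4 / ln(0.0142/0.0123) = 27100 W/m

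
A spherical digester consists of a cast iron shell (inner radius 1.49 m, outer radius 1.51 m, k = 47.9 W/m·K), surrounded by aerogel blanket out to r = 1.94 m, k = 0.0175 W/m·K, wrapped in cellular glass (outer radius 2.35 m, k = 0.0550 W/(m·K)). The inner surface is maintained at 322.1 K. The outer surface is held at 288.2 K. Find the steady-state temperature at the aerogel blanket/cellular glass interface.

T = 293.7 K

Series thermal resistances, inner to outer:
  R_cast iron = (1/1.49 − 1/1.51)/(4πk) = 0.008889/(4π·47.9) = 1.477×10^-5 K/W
  R_aerogel blanket = (1/1.51 − 1/1.94)/(4πk) = 0.1468/(4π·0.0175) = 0.6675 K/W
  R_cellular glass = (1/1.94 − 1/2.35)/(4πk) = 0.08993/(4π·0.0550) = 0.1301 K/W
ΣR = 1.477×10^-5 + 0.6675 + 0.1301 = 0.7976 K/W
Q = ΔT/ΣR = (322.1 K − 288.2 K)/0.7976 = 42.50 W
From the inner boundary to the aerogel blanket/cellular glass interface, ΣR_partial = 0.6675 K/W.
T_interface = T_in − Q·ΣR_partial = 322.1 K − (42.50)(0.6675) = 293.7 K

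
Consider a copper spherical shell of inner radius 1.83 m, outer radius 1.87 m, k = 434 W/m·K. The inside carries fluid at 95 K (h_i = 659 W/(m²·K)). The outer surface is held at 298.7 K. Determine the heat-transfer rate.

Treat each layer as a resistance in series:
  R_conv,in = 1/(4πr²h) = 1/(4π·1.83²·659) = 3.606×10^-5 K/W
  R_copper = (1/1.83 − 1/1.87)/(4πk) = 0.01169/(4π·434) = 2.143×10^-6 K/W
ΣR = 3.606×10^-5 + 2.143×10^-6 = 3.820×10^-5 K/W
Q = ΔT/ΣR = (95 K − 298.7 K)/3.820×10^-5 = -5.33×10^6 W
(Negative Q ⇒ heat flows inward; heat gain = 5.33×10^6 W.)

Q = 5.33×10^6 W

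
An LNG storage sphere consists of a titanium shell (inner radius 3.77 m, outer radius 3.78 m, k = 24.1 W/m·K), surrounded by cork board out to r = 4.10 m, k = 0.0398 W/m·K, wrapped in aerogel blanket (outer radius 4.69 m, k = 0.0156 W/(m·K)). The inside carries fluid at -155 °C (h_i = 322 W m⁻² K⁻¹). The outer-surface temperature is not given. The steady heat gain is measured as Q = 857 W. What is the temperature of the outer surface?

Sum the resistances:
  R_conv,in = 1/(4πr²h) = 1/(4π·3.77²·322) = 1.739×10^-5 K/W
  R_titanium = (1/3.77 − 1/3.78)/(4πk) = 7.017×10^-4/(4π·24.1) = 2.317×10^-6 K/W
  R_cork board = (1/3.78 − 1/4.10)/(4πk) = 0.02065/(4π·0.0398) = 0.04128 K/W
  R_aerogel blanket = (1/4.10 − 1/4.69)/(4πk) = 0.03068/(4π·0.0156) = 0.1565 K/W
ΣR = 0.1978 K/W
ΔT = Q·ΣR = 857 × 0.1978 = 169.5 K
Heat flows inward, so T_out = T_in + ΔT = -155 + 169.5 = 14.5 °C

T_out = 14.5 °C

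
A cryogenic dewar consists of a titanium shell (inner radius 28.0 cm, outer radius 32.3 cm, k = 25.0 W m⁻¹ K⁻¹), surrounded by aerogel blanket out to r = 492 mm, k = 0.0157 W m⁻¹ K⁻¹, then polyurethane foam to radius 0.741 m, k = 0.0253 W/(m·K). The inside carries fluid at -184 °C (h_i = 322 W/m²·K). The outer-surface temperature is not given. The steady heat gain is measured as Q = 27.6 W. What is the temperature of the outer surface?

Sum the resistances:
  R_conv,in = 1/(4πr²h) = 1/(4π·0.280²·322) = 0.003152 K/W
  R_titanium = (1/0.280 − 1/0.323)/(4πk) = 0.4755/(4π·25.0) = 0.001513 K/W
  R_aerogel blanket = (1/0.323 − 1/0.492)/(4πk) = 1.063/(4π·0.0157) = 5.390 K/W
  R_polyurethane foam = (1/0.492 − 1/0.741)/(4πk) = 0.6830/(4π·0.0253) = 2.148 K/W
ΣR = 7.543 K/W
ΔT = Q·ΣR = 27.6 × 7.543 = 208.2 K
Heat flows inward, so T_out = T_in + ΔT = -184 + 208.2 = 24.2 °C

T_out = 24.2 °C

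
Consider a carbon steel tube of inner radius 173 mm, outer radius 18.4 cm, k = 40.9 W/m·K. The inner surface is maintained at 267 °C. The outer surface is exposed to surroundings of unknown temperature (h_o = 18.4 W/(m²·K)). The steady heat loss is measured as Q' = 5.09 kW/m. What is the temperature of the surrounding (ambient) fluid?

Sum the resistances:
  R'_carbon steel = ln(0.184/0.173)/(2πk) = 0.06164/(2π·40.9) = 2.399×10^-4 m·K/W
  R'_conv,out = 1/(2πr h) = 1/(2π·0.184·18.4) = 0.04701 m·K/W
ΣR = 0.04725 m·K/W
ΔT = Q'·ΣR = 5090 × 0.04725 = 240.5 K
Heat flows outward, so T_out = T_in − ΔT = 267 − 240.5 = 26.5 °C

T_out = 26.5 °C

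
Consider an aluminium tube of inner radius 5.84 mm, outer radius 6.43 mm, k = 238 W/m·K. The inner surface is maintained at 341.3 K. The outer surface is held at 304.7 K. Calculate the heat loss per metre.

Q' = 2πk·ΔT/ln(r₂/r₁) = 2π × 238 × 36.6 / ln(0.00643/0.00584) = 5.69×10^5 W/m

Q' = 5.69×10^5 W/m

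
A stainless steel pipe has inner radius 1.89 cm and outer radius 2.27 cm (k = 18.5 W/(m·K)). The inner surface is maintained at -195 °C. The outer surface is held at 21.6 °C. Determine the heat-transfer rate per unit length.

Q' = 2πk·ΔT/ln(r₂/r₁) = 2π × 18.5 × 216.6 / ln(0.0227/0.0189) = 1.37×10^5 W/m

Q' = 1.37×10^5 W/m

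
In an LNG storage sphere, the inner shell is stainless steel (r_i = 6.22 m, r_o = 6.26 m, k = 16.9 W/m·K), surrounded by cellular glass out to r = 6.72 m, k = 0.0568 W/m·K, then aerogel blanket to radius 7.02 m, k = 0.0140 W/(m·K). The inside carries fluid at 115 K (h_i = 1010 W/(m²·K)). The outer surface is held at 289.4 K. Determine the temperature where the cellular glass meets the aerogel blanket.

T = 167 K

Resistance network (inner→outer):
  R_conv,in = 1/(4πr²h) = 1/(4π·6.22²·1010) = 2.037×10^-6 K/W
  R_stainless steel = (1/6.22 − 1/6.26)/(4πk) = 0.001027/(4π·16.9) = 4.837×10^-6 K/W
  R_cellular glass = (1/6.26 − 1/6.72)/(4πk) = 0.01093/(4π·0.0568) = 0.01532 K/W
  R_aerogel blanket = (1/6.72 − 1/7.02)/(4πk) = 0.006359/(4π·0.0140) = 0.03615 K/W
ΣR = 2.037×10^-6 + 4.837×10^-6 + 0.01532 + 0.03615 = 0.05148 K/W
Q = ΔT/ΣR = (115 K − 289.4 K)/0.05148 = -3388 W
From the inner boundary to the cellular glass/aerogel blanket interface, ΣR_partial = 0.01533 K/W.
T_interface = T_in − Q·ΣR_partial = 115 K − (-3388)(0.01533) = 167 K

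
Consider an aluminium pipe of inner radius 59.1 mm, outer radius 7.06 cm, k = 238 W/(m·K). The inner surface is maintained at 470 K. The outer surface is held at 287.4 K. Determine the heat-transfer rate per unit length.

Q' = 1.54×10^6 W/m

Q' = 2πk·ΔT/ln(r₂/r₁) = 2π × 238 × 182.6 / ln(0.0706/0.0591) = 1.54×10^6 W/m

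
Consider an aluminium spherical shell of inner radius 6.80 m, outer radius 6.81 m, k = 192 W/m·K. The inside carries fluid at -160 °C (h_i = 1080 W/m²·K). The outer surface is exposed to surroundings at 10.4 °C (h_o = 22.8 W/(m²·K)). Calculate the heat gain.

Q = 2.21×10^6 W

Series thermal resistances, inner to outer:
  R_conv,in = 1/(4πr²h) = 1/(4π·6.80²·1080) = 1.593×10^-6 K/W
  R_aluminium = (1/6.80 − 1/6.81)/(4πk) = 2.159×10^-4/(4π·192) = 8.950×10^-8 K/W
  R_conv,out = 1/(4πr²h) = 1/(4π·6.81²·22.8) = 7.526×10^-5 K/W
ΣR = 1.593×10^-6 + 8.950×10^-8 + 7.526×10^-5 = 7.694×10^-5 K/W
Q = ΔT/ΣR = (-160 °C − 10.4 °C)/7.694×10^-5 = -2.21×10^6 W
(Negative Q ⇒ heat flows inward; heat gain = 2.21×10^6 W.)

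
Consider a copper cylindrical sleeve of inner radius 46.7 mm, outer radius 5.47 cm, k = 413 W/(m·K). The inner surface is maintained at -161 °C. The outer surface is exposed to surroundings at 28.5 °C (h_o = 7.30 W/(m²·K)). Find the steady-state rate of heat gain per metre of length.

Series thermal resistances, inner to outer:
  R'_copper = ln(0.0547/0.0467)/(2πk) = 0.1581/(2π·413) = 6.093×10^-5 m·K/W
  R'_conv,out = 1/(2πr h) = 1/(2π·0.0547·7.30) = 0.3986 m·K/W
ΣR = 6.093×10^-5 + 0.3986 = 0.3987 m·K/W
Q' = ΔT/ΣR = (-161 °C − 28.5 °C)/0.3987 = -475 W/m
(Negative Q' ⇒ heat flows inward; heat gain = 475 W/m.)

Q' = 475 W/m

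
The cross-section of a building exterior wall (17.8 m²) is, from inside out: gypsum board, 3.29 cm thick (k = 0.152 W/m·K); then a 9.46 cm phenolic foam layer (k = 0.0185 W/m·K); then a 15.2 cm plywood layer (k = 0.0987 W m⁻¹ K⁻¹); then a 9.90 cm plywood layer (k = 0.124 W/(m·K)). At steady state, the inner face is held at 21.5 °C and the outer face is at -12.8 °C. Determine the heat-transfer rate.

Q = 79.6 W

Treat each layer as a resistance in series:
  R_gypsum board = L/(kA) = 0.0329/(0.152·17.8) = 0.01216 K/W
  R_phenolic foam = L/(kA) = 0.0946/(0.0185·17.8) = 0.2873 K/W
  R_plywood = L/(kA) = 0.152/(0.0987·17.8) = 0.08652 K/W
  R_plywood = L/(kA) = 0.0990/(0.124·17.8) = 0.04485 K/W
ΣR = 0.01216 + 0.2873 + 0.08652 + 0.04485 = 0.4308 K/W
Q = ΔT/ΣR = (21.5 °C − -12.8 °C)/0.4308 = 79.6 W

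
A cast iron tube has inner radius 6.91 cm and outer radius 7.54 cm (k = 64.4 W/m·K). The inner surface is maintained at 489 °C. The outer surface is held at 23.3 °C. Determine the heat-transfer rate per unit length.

Q' = 2πk·ΔT/ln(r₂/r₁) = 2π × 64.4 × 465.7 / ln(0.0754/0.0691) = 2.16×10^6 W/m

Q' = 2160 kW/m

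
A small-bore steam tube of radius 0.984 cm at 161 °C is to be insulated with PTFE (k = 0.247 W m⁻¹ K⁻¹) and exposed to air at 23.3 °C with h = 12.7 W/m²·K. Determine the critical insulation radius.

For a cylinder, r_cr = k_ins/h = 0.247/12.7 = 0.0194 m = 1.94 cm

r_cr = 1.94 cm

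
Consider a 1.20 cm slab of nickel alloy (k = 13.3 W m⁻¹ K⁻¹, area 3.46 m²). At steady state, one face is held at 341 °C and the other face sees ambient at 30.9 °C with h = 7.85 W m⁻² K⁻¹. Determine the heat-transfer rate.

Q = 8.36 kW

Resistance network (inner→outer):
  R_nickel alloy = L/(kA) = 0.0120/(13.3·3.46) = 2.608×10^-4 K/W
  R_conv,out = 1/(hA) = 1/(7.85·3.46) = 0.03682 K/W
ΣR = 2.608×10^-4 + 0.03682 = 0.03708 K/W
Q = ΔT/ΣR = (341 °C − 30.9 °C)/0.03708 = 8360 W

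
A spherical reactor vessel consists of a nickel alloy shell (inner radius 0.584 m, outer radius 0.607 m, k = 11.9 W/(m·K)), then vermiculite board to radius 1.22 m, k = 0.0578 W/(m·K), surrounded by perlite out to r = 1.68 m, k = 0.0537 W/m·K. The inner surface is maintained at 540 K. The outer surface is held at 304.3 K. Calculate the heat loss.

Resistance network (inner→outer):
  R_nickel alloy = (1/0.584 − 1/0.607)/(4πk) = 0.06488/(4π·11.9) = 4.339×10^-4 K/W
  R_vermiculite board = (1/0.607 − 1/1.22)/(4πk) = 0.8278/(4π·0.0578) = 1.140 K/W
  R_perlite = (1/1.22 − 1/1.68)/(4πk) = 0.2244/(4π·0.0537) = 0.3326 K/W
ΣR = 4.339×10^-4 + 1.140 + 0.3326 = 1.473 K/W
Q = ΔT/ΣR = (540 K − 304.3 K)/1.473 = 160 W

Q = 160 W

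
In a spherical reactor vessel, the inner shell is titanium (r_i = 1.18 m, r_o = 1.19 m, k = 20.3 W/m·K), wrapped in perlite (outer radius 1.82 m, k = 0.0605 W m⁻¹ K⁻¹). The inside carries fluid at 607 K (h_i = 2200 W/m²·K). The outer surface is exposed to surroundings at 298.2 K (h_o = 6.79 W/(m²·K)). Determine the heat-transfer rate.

Q = 800 W

Treat each layer as a resistance in series:
  R_conv,in = 1/(4πr²h) = 1/(4π·1.18²·2200) = 2.598×10^-5 K/W
  R_titanium = (1/1.18 − 1/1.19)/(4πk) = 0.007121/(4π·20.3) = 2.792×10^-5 K/W
  R_perlite = (1/1.19 − 1/1.82)/(4πk) = 0.2909/(4π·0.0605) = 0.3826 K/W
  R_conv,out = 1/(4πr²h) = 1/(4π·1.82²·6.79) = 0.003538 K/W
ΣR = 2.598×10^-5 + 2.792×10^-5 + 0.3826 + 0.003538 = 0.3862 K/W
Q = ΔT/ΣR = (607 K − 298.2 K)/0.3862 = 800 W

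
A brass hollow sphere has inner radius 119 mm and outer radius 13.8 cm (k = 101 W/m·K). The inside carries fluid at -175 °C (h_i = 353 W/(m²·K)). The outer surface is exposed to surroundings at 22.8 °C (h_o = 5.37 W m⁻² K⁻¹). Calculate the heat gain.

Q = 249 W

Series thermal resistances, inner to outer:
  R_conv,in = 1/(4πr²h) = 1/(4π·0.119²·353) = 0.01592 K/W
  R_brass = (1/0.119 − 1/0.138)/(4πk) = 1.157/(4π·101) = 9.116×10^-4 K/W
  R_conv,out = 1/(4πr²h) = 1/(4π·0.138²·5.37) = 0.7781 K/W
ΣR = 0.01592 + 9.116×10^-4 + 0.7781 = 0.7949 K/W
Q = ΔT/ΣR = (-175 °C − 22.8 °C)/0.7949 = -249 W
(Negative Q ⇒ heat flows inward; heat gain = 249 W.)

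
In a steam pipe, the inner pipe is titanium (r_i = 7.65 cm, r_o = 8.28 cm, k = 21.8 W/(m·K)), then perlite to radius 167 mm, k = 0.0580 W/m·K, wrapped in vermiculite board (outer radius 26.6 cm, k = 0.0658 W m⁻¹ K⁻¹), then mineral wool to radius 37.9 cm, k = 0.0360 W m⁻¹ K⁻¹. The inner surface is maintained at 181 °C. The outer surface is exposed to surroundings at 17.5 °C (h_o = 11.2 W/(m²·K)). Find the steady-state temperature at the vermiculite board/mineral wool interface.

T = 73.8 °C

Treat each layer as a resistance in series:
  R'_titanium = ln(0.0828/0.0765)/(2πk) = 0.07914/(2π·21.8) = 5.778×10^-4 m·K/W
  R'_perlite = ln(0.167/0.0828)/(2πk) = 0.7016/(2π·0.0580) = 1.925 m·K/W
  R'_vermiculite board = ln(0.266/0.167)/(2πk) = 0.4655/(2π·0.0658) = 1.126 m·K/W
  R'_mineral wool = ln(0.379/0.266)/(2πk) = 0.3540/(2π·0.0360) = 1.565 m·K/W
  R'_conv,out = 1/(2πr h) = 1/(2π·0.379·11.2) = 0.03749 m·K/W
ΣR = 5.778×10^-4 + 1.925 + 1.126 + 1.565 + 0.03749 = 4.654 m·K/W
Q' = ΔT/ΣR = (181 °C − 17.5 °C)/4.654 = 35.13 W/m
From the inner boundary to the vermiculite board/mineral wool interface, ΣR_partial = 3.052 m·K/W.
T_interface = T_in − Q'·ΣR_partial = 181 °C − (35.13)(3.052) = 73.8 °C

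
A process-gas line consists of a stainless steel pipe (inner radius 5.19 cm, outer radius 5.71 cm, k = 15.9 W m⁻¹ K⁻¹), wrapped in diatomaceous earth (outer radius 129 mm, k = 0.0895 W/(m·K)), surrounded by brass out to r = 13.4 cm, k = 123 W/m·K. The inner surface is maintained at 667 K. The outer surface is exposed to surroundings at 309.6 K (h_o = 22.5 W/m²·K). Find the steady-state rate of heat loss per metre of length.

Q' = 238 W/m

Resistance network (inner→outer):
  R'_stainless steel = ln(0.0571/0.0519)/(2πk) = 0.09549/(2π·15.9) = 9.558×10^-4 m·K/W
  R'_diatomaceous earth = ln(0.129/0.0571)/(2πk) = 0.8150/(2π·0.0895) = 1.449 m·K/W
  R'_brass = ln(0.134/0.129)/(2πk) = 0.03803/(2π·123) = 4.921×10^-5 m·K/W
  R'_conv,out = 1/(2πr h) = 1/(2π·0.134·22.5) = 0.05279 m·K/W
ΣR = 9.558×10^-4 + 1.449 + 4.921×10^-5 + 0.05279 = 1.503 m·K/W
Q' = ΔT/ΣR = (667 K − 309.6 K)/1.503 = 238 W/m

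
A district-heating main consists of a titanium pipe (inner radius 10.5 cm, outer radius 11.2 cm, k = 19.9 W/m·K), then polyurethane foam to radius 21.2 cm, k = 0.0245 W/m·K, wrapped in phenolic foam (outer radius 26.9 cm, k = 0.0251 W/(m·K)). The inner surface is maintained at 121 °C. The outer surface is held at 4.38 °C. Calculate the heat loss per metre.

Q' = 20.6 W/m

Resistance network (inner→outer):
  R'_titanium = ln(0.112/0.105)/(2πk) = 0.06454/(2π·19.9) = 5.162×10^-4 m·K/W
  R'_polyurethane foam = ln(0.212/0.112)/(2πk) = 0.6381/(2π·0.0245) = 4.145 m·K/W
  R'_phenolic foam = ln(0.269/0.212)/(2πk) = 0.2381/(2π·0.0251) = 1.510 m·K/W
ΣR = 5.162×10^-4 + 4.145 + 1.510 = 5.656 m·K/W
Q' = ΔT/ΣR = (121 °C − 4.38 °C)/5.656 = 20.6 W/m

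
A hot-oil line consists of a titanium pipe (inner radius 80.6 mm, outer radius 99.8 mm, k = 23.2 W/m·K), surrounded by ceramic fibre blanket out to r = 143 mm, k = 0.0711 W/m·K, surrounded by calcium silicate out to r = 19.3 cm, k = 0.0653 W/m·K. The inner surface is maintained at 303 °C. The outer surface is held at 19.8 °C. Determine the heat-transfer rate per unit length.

Series thermal resistances, inner to outer:
  R'_titanium = ln(0.0998/0.0806)/(2πk) = 0.2137/(2π·23.2) = 0.001466 m·K/W
  R'_ceramic fibre blanket = ln(0.143/0.0998)/(2πk) = 0.3597/(2π·0.0711) = 0.8051 m·K/W
  R'_calcium silicate = ln(0.193/0.143)/(2πk) = 0.2998/(2π·0.0653) = 0.7308 m·K/W
ΣR = 0.001466 + 0.8051 + 0.7308 = 1.537 m·K/W
Q' = ΔT/ΣR = (303 °C − 19.8 °C)/1.537 = 184 W/m

Q' = 184 W/m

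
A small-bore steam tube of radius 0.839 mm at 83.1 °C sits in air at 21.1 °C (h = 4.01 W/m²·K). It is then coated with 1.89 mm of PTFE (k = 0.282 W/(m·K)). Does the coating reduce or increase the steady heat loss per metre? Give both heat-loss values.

increases: 1.31 → 4.08 W/m

Critical radius for a cylinder: r_cr = k/h = 0.0703 m = 7.03 cm.
Outer radius after coating: r₂ = 8.39×10^-4 + 0.00189 = 0.002729 m.
Since r₁ < r_cr and r₂ ≤ r_cr, the coating moves toward the maximum at r_cr — heat loss rises.
Bare: R = 1/(2πr₁h) = 47.31 m·K/W; Q = 62/47.31 = 1.31 W/m.
Coated: R = R_cond + R_conv = 15.21 m·K/W; Q = 62/15.21 = 4.08 W/m.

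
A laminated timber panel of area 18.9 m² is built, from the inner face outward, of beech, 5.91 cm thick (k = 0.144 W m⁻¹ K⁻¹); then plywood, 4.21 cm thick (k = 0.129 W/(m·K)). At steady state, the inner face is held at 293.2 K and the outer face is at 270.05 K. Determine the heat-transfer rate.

Q = 594 W

Series thermal resistances, inner to outer:
  R_beech = L/(kA) = 0.0591/(0.144·18.9) = 0.02172 K/W
  R_plywood = L/(kA) = 0.0421/(0.129·18.9) = 0.01727 K/W
ΣR = 0.02172 + 0.01727 = 0.03899 K/W
Q = ΔT/ΣR = (293.2 K − 270.05 K)/0.03899 = 594 W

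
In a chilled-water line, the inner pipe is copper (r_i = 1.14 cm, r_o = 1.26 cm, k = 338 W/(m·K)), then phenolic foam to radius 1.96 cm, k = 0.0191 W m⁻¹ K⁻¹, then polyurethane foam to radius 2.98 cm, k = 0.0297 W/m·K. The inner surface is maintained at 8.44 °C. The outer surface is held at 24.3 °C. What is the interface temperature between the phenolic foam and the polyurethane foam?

Treat each layer as a resistance in series:
  R'_copper = ln(0.0126/0.0114)/(2πk) = 0.1001/(2π·338) = 4.713×10^-5 m·K/W
  R'_phenolic foam = ln(0.0196/0.0126)/(2πk) = 0.4418/(2π·0.0191) = 3.682 m·K/W
  R'_polyurethane foam = ln(0.0298/0.0196)/(2πk) = 0.4190/(2π·0.0297) = 2.245 m·K/W
ΣR = 4.713×10^-5 + 3.682 + 2.245 = 5.927 m·K/W
Q' = ΔT/ΣR = (8.44 °C − 24.3 °C)/5.927 = -2.676 W/m
From the inner boundary to the phenolic foam/polyurethane foam interface, ΣR_partial = 3.682 m·K/W.
T_interface = T_in − Q'·ΣR_partial = 8.44 °C − (-2.676)(3.682) = 18.3 °C

T = 18.3 °C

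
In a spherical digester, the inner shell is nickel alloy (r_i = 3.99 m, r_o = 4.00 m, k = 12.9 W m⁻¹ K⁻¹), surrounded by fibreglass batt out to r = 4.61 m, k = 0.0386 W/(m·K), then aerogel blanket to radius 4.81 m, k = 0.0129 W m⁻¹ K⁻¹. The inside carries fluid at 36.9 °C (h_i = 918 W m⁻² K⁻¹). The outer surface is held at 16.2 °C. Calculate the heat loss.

Q = 167 W

Series thermal resistances, inner to outer:
  R_conv,in = 1/(4πr²h) = 1/(4π·3.99²·918) = 5.445×10^-6 K/W
  R_nickel alloy = (1/3.99 − 1/4.00)/(4πk) = 6.266×10^-4/(4π·12.9) = 3.865×10^-6 K/W
  R_fibreglass batt = (1/4.00 − 1/4.61)/(4πk) = 0.03308/(4π·0.0386) = 0.06820 K/W
  R_aerogel blanket = (1/4.61 − 1/4.81)/(4πk) = 0.009020/(4π·0.0129) = 0.05564 K/W
ΣR = 5.445×10^-6 + 3.865×10^-6 + 0.06820 + 0.05564 = 0.1238 K/W
Q = ΔT/ΣR = (36.9 °C − 16.2 °C)/0.1238 = 167 W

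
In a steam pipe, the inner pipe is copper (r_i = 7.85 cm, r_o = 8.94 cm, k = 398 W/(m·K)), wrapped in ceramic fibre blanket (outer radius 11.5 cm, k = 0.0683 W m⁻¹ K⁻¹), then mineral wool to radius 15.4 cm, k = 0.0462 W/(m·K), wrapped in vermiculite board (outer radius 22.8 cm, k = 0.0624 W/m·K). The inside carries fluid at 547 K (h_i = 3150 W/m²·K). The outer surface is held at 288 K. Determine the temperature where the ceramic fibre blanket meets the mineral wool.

T = 488 K

Series thermal resistances, inner to outer:
  R'_conv,in = 1/(2πr h) = 1/(2π·0.0785·3150) = 6.436×10^-4 m·K/W
  R'_copper = ln(0.0894/0.0785)/(2πk) = 0.1300/(2π·398) = 5.199×10^-5 m·K/W
  R'_ceramic fibre blanket = ln(0.115/0.0894)/(2πk) = 0.2518/(2π·0.0683) = 0.5868 m·K/W
  R'_mineral wool = ln(0.154/0.115)/(2πk) = 0.2920/(2π·0.0462) = 1.006 m·K/W
  R'_vermiculite board = ln(0.228/0.154)/(2πk) = 0.3924/(2π·0.0624) = 1.001 m·K/W
ΣR = 6.436×10^-4 + 5.199×10^-5 + 0.5868 + 1.006 + 1.001 = 2.594 m·K/W
Q' = ΔT/ΣR = (547 K − 288 K)/2.594 = 99.85 W/m
From the inner boundary to the ceramic fibre blanket/mineral wool interface, ΣR_partial = 0.5875 m·K/W.
T_interface = T_in − Q'·ΣR_partial = 547 K − (99.85)(0.5875) = 488 K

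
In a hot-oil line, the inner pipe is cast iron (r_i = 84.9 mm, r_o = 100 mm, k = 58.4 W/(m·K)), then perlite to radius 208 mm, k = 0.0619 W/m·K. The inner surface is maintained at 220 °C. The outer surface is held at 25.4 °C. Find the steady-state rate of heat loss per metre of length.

Q' = 103 W/m

Treat each layer as a resistance in series:
  R'_cast iron = ln(0.100/0.0849)/(2πk) = 0.1637/(2π·58.4) = 4.461×10^-4 m·K/W
  R'_perlite = ln(0.208/0.100)/(2πk) = 0.7324/(2π·0.0619) = 1.883 m·K/W
ΣR = 4.461×10^-4 + 1.883 = 1.883 m·K/W
Q' = ΔT/ΣR = (220 °C − 25.4 °C)/1.883 = 103 W/m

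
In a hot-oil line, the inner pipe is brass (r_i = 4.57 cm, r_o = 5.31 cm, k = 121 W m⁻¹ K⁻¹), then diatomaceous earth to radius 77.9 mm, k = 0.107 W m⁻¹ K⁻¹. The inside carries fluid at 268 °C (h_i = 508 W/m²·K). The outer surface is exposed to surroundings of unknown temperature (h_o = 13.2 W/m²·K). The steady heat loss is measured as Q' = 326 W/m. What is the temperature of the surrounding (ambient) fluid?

T_out = 29.4 °C

Sum the resistances:
  R'_conv,in = 1/(2πr h) = 1/(2π·0.0457·508) = 0.006856 m·K/W
  R'_brass = ln(0.0531/0.0457)/(2πk) = 0.1501/(2π·121) = 1.974×10^-4 m·K/W
  R'_diatomaceous earth = ln(0.0779/0.0531)/(2πk) = 0.3832/(2π·0.107) = 0.5701 m·K/W
  R'_conv,out = 1/(2πr h) = 1/(2π·0.0779·13.2) = 0.1548 m·K/W
ΣR = 0.7319 m·K/W
ΔT = Q'·ΣR = 326 × 0.7319 = 238.6 K
Heat flows outward, so T_out = T_in − ΔT = 268 − 238.6 = 29.4 °C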